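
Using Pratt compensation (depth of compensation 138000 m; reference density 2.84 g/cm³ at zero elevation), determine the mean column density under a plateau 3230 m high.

2.78 g/cm³

Pratt balance: ρ_ref D = ρ (D + h).
ρ = ρ_ref D/(D + h) = 2.84 × 138000 m/(138000 m + 3230 m) = 2.78 g/cm³.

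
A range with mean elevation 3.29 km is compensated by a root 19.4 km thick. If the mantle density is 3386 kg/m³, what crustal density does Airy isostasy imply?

ρ_c h = (ρ_m − ρ_c) r → ρ_c (h + r) = ρ_m r → ρ_c = ρ_m r / (h + r).
ρ_c = 3386 × 19.4 km / (3.29 km + 19.4 km) = 2900 kg/m³.

2900 kg/m³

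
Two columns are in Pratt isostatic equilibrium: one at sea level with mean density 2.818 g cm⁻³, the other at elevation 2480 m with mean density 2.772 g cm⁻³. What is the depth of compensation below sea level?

ρ_ref D = ρ (D + h) → D (ρ_ref − ρ) = ρ h.
D = ρ h/(ρ_ref − ρ) = 2.772 × 2480 m/(2.818 − 2.772) = 149000 m.

149000 m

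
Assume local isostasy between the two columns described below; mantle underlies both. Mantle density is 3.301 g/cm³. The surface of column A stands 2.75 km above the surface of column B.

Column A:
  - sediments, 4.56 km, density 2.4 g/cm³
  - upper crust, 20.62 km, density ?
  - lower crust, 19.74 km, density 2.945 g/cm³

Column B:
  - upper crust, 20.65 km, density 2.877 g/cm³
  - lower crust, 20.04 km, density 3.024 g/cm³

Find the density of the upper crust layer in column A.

Take the compensation level at the base of the deeper column (depth z_c below the surface of column A) and equate Σ ρ_i t_i down to z_c; mantle fills any gap and the z_c terms cancel.
Column A: 4.56×2.4 + 20.62×ρ + 19.74×2.945 + (z_c − 44.92)×3.301
Column B: 2.75×0 + 20.65×2.877 + 20.04×3.024 + (z_c − 2.75 − 40.69)×3.301
The z_c×3.301 term appears on both sides and cancels. Collect the known terms of each column as K = Σ(ρt)_known − 3.301 × (depth of known layers): K_A = 69.0783 − 3.301×44.92 = −79.20262; K_B = 120.01101 − 3.301×(2.75 + 40.69) = −23.38443.
Balance: K_A + 20.62×ρ = K_B, so ρ = (K_B − K_A)/20.62 = 55.8182/20.62 = 2.71 g/cm³.

2.71 g/cm³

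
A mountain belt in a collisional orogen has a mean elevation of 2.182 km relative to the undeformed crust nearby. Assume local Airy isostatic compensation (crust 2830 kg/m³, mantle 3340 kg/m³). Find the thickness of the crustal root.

12.1 km

For local isostatic compensation: the weight of the topography is balanced by the buoyancy of the root, ρ_c h = (ρ_m − ρ_c) r.
r = h · ρ_c / (ρ_m − ρ_c) = 2.182 km × 2830 / (3340 − 2830) = 12.1 km.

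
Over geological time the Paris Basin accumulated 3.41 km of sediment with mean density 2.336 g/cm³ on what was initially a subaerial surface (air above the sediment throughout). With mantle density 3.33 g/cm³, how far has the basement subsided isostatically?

2.39 km

Subaerial load: s = t ρ_sed / ρ_m = 3.41 km × 2.336/3.33 = 2.39 km.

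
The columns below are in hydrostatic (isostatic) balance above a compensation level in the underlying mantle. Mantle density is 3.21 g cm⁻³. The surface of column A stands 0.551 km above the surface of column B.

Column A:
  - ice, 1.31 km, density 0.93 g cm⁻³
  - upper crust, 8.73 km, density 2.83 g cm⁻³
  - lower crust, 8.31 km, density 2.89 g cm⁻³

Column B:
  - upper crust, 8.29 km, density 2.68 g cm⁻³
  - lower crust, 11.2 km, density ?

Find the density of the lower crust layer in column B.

Take the compensation level at the base of the deeper column (depth z_c below the surface of column A) and equate Σ ρ_i t_i down to z_c; mantle fills any gap and the z_c terms cancel.
Column A: 1.31×0.93 + 8.73×2.83 + 8.31×2.89 + (z_c − 18.35)×3.21
Column B: 0.551×0 + 8.29×2.68 + 11.2×ρ + (z_c − 0.551 − 19.49)×3.21
The z_c×3.21 term appears on both sides and cancels. Collect the known terms of each column as K = Σ(ρt)_known − 3.21 × (depth of known layers): K_A = 49.9401 − 3.21×18.35 = −8.9634; K_B = 22.2172 − 3.21×(0.551 + 19.49) = −42.11441.
Balance: K_A = K_B + 11.2×ρ, so ρ = (K_A − K_B)/11.2 = 33.151/11.2 = 2.96 g cm⁻³.

2.96 g cm⁻³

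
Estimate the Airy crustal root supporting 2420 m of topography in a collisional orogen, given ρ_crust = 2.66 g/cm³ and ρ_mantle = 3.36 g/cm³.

In Airy isostatic equilibrium: the weight of the topography is balanced by the buoyancy of the root, ρ_c h = (ρ_m − ρ_c) r.
r = h · ρ_c / (ρ_m − ρ_c) = 2420 m × 2.66 / (3.36 − 2.66) = 9200 m.

9200 m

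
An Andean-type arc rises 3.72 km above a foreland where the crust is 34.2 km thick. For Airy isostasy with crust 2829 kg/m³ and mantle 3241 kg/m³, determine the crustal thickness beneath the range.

63.5 km

Root depth r = h ρ_c / (ρ_m − ρ_c) = 3.72 km × 2829 / 412 = 25.54 km.
Total thickness = T + h + r = 34.2 km + 3.72 km + 25.54 km = 63.5 km.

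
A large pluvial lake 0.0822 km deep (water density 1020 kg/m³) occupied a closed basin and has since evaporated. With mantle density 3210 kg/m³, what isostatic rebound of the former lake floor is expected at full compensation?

0.0261 km

u = d ρ_w/ρ_m = 0.0822 km × 1020/3210 = 0.0261 km.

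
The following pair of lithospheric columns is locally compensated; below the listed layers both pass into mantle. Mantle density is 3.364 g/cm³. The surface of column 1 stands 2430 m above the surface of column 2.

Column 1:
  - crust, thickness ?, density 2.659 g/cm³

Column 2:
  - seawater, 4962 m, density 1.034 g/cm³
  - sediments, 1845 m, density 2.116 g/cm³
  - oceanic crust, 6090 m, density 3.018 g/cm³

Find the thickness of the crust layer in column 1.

Take the compensation level at the base of the deeper column (depth z_c below the surface of column 1) and equate Σ ρ_i t_i down to z_c; mantle fills any gap and the z_c terms cancel.
Column 1: x×2.659 + (z_c − 0 − x)×3.364
Column 2: 2430×0 + 4962×1.034 + 1845×2.116 + 6090×3.018 + (z_c − 2430 − 12897)×3.364
The z_c×3.364 term appears on both sides and cancels. Collect the known terms of each column as K = Σ(ρt)_known − 3.364 × (depth of known layers): K_1 = 0 − 3.364×0 = 0; K_2 = 27414.348 − 3.364×(2430 + 12897) = −24145.68.
Balance: K_1 − x×(3.364 − 2.659) = K_2, so x = (K_1 − K_2)/(3.364 − 2.659) = 24145.7/0.705 = 34200 m.

34200 m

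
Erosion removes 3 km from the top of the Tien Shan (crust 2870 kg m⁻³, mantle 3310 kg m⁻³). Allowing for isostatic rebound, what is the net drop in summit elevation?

0.399 km

Rebound u = e ρ_c/ρ_m = 3 km × 2870/3310 = 2.601 km.
Net surface drop = e − u = 3 km − 2.601 km = e (ρ_m − ρ_c)/ρ_m = 0.399 km.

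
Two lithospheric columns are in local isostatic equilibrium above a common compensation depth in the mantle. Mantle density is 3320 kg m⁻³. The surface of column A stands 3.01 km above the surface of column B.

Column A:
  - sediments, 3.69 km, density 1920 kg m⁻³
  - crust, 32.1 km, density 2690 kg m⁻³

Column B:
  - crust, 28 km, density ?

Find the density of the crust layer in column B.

2770 kg m⁻³

Take the compensation level at the base of the deeper column (depth z_c below the surface of column A) and equate Σ ρ_i t_i down to z_c; mantle fills any gap and the z_c terms cancel.
Column A: 3.69×1920 + 32.1×2690 + (z_c − 35.79)×3320
Column B: 3.01×0 + 28×ρ + (z_c − 3.01 − 28)×3320
The z_c×3320 term appears on both sides and cancels. Collect the known terms of each column as K = Σ(ρt)_known − 3320 × (depth of known layers): K_A = 93433.8 − 3320×35.79 = −25389; K_B = 0 − 3320×(3.01 + 28) = −102953.2.
Balance: K_A = K_B + 28×ρ, so ρ = (K_A − K_B)/28 = 77564.2/28 = 2770 kg m⁻³.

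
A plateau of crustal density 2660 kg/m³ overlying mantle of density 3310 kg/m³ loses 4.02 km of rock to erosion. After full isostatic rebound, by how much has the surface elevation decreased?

0.789 km

Rebound u = e ρ_c/ρ_m = 4.02 km × 2660/3310 = 3.231 km.
Net surface drop = e − u = 4.02 km − 3.231 km = e (ρ_m − ρ_c)/ρ_m = 0.789 km.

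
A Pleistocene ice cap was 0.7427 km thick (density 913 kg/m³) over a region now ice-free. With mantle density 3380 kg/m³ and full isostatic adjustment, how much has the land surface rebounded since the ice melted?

0.201 km

Removing the load lets mantle flow back in; uplift u satisfies ρ_ice t = ρ_m u.
u = t ρ_ice/ρ_m = 0.7427 km × 913/3380 = 0.201 km.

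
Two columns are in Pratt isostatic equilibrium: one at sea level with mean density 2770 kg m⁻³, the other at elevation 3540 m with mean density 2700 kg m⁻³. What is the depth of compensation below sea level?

137000 m

ρ_ref D = ρ (D + h) → D (ρ_ref − ρ) = ρ h.
D = ρ h/(ρ_ref − ρ) = 2700 × 3540 m/(2770 − 2700) = 137000 m.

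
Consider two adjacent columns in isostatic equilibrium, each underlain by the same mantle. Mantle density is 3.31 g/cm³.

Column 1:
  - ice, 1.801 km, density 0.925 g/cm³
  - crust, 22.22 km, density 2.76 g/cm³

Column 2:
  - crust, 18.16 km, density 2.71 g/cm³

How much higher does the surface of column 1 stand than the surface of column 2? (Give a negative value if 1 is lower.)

For any compensation level in the mantle, the mantle terms cancel and isostasy reduces to e = (Σt_1 − Σt_2) − (Σ(ρt)_1 − Σ(ρt)_2) / ρ_m.
Σt_1 = 24.021 km; Σt_2 = 18.16 km; Σ(ρt)_1 = 62.993125; Σ(ρt)_2 = 49.2136 (in km·g/cm³).
e = (24.021 − 18.16) − (62.993125 − 49.2136) / 3.31 = 1.7 km.

1.7 km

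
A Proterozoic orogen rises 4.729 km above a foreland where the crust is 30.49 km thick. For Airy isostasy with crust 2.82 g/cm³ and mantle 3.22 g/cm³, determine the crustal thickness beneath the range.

Root depth r = h ρ_c / (ρ_m − ρ_c) = 4.729 km × 2.82 / 0.4 = 33.34 km.
Total thickness = T + h + r = 30.49 km + 4.729 km + 33.34 km = 68.6 km.

68.6 km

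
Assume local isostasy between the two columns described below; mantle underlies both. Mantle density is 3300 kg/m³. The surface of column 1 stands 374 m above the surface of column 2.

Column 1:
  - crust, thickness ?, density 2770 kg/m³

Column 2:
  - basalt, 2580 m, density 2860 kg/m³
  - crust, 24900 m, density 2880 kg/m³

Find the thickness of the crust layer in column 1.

Take the compensation level at the base of the deeper column (depth z_c below the surface of column 1) and equate Σ ρ_i t_i down to z_c; mantle fills any gap and the z_c terms cancel.
Column 1: x×2770 + (z_c − 0 − x)×3300
Column 2: 374×0 + 2580×2860 + 24900×2880 + (z_c − 374 − 27480)×3300
The z_c×3300 term appears on both sides and cancels. Collect the known terms of each column as K = Σ(ρt)_known − 3300 × (depth of known layers): K_1 = 0 − 3300×0 = 0; K_2 = 79090800 − 3300×(374 + 27480) = −12827400.
Balance: K_1 − x×(3300 − 2770) = K_2, so x = (K_1 − K_2)/(3300 − 2770) = 12827400/530 = 24200 m.

24200 m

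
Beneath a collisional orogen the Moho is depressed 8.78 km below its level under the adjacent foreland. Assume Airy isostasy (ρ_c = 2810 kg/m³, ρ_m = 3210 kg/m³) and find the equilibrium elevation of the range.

For local isostatic compensation: ρ_c h = (ρ_m − ρ_c) r.
h = r (ρ_m − ρ_c) / ρ_c = 8.78 km × (3210 − 2810) / 2810 = 1.25 km.

1.25 km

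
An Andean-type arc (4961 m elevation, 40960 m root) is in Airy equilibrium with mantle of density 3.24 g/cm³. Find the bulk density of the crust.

2.89 g/cm³

ρ_c h = (ρ_m − ρ_c) r → ρ_c (h + r) = ρ_m r → ρ_c = ρ_m r / (h + r).
ρ_c = 3.24 × 40960 m / (4961 m + 40960 m) = 2.89 g/cm³.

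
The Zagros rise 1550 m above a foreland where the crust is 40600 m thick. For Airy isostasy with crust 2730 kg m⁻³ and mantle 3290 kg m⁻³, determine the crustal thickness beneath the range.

49700 m

Root depth r = h ρ_c / (ρ_m − ρ_c) = 1550 m × 2730 / 560 = 7556 m.
Total thickness = T + h + r = 40600 m + 1550 m + 7556 m = 49700 m.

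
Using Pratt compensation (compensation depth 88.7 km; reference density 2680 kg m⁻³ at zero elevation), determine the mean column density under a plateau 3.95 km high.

Pratt balance: ρ_ref D = ρ (D + h).
ρ = ρ_ref D/(D + h) = 2680 × 88.7 km/(88.7 km + 3.95 km) = 2570 kg m⁻³.

2570 kg m⁻³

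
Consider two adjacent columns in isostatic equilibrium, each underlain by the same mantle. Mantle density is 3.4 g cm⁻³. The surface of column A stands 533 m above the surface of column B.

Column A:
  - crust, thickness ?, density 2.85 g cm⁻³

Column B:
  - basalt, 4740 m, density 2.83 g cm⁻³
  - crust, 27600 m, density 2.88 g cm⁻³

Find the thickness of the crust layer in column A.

34300 m

Take the compensation level at the base of the deeper column (depth z_c below the surface of column A) and equate Σ ρ_i t_i down to z_c; mantle fills any gap and the z_c terms cancel.
Column A: x×2.85 + (z_c − 0 − x)×3.4
Column B: 533×0 + 4740×2.83 + 27600×2.88 + (z_c − 533 − 32340)×3.4
The z_c×3.4 term appears on both sides and cancels. Collect the known terms of each column as K = Σ(ρt)_known − 3.4 × (depth of known layers): K_A = 0 − 3.4×0 = 0; K_B = 92902.2 − 3.4×(533 + 32340) = −18866.
Balance: K_A − x×(3.4 − 2.85) = K_B, so x = (K_A − K_B)/(3.4 − 2.85) = 18866/0.55 = 34300 m.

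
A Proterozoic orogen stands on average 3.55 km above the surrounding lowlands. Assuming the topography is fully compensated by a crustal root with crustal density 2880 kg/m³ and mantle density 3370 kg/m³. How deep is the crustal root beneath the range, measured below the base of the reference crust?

20.9 km

For local isostatic compensation: the weight of the topography is balanced by the buoyancy of the root, ρ_c h = (ρ_m − ρ_c) r.
r = h · ρ_c / (ρ_m − ρ_c) = 3.55 km × 2880 / (3370 − 2880) = 20.9 km.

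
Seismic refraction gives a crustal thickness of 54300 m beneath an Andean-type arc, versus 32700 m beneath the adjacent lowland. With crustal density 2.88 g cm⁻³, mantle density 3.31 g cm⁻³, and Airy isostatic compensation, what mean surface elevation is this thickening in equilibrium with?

Excess crust Δ = 54300 m − 32700 m = 21600 m, split between elevation h and root r with h + r = Δ.
Airy balance ρ_c h = (ρ_m − ρ_c) r gives r = h ρ_c/(ρ_m − ρ_c), so h (1 + ρ_c/(ρ_m − ρ_c)) = Δ, i.e. h = Δ (ρ_m − ρ_c)/ρ_m.
h = 21600 m × 0.43/3.31 = 2810 m.

2810 m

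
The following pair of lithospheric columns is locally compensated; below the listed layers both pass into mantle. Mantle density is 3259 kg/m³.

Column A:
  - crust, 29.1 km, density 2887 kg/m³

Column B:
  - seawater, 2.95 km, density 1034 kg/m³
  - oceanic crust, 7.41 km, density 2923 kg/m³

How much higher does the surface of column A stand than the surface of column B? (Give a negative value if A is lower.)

For any compensation level in the mantle, the mantle terms cancel and isostasy reduces to e = (Σt_A − Σt_B) − (Σ(ρt)_A − Σ(ρt)_B) / ρ_m.
Σt_A = 29.1 km; Σt_B = 10.36 km; Σ(ρt)_A = 84011.7; Σ(ρt)_B = 24709.73 (in km·kg/m³).
e = (29.1 − 10.36) − (84011.7 − 24709.73) / 3259 = 0.544 km.

0.544 km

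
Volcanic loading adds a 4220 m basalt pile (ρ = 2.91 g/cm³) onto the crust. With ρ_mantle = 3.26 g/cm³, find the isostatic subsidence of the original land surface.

3770 m

Subaerial loading: s = t ρ_load / ρ_m.
s = 4220 m × 2.91/3.26 = 3770 m.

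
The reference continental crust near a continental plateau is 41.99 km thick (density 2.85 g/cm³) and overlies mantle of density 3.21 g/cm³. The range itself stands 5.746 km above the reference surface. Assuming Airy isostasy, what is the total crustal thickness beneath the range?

Root depth r = h ρ_c / (ρ_m − ρ_c) = 5.746 km × 2.85 / 0.36 = 45.49 km.
Total thickness = T + h + r = 41.99 km + 5.746 km + 45.49 km = 93.2 km.

93.2 km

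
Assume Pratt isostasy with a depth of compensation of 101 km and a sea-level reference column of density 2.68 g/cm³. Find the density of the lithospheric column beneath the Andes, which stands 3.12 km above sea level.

Pratt balance: ρ_ref D = ρ (D + h).
ρ = ρ_ref D/(D + h) = 2.68 × 101 km/(101 km + 3.12 km) = 2.6 g/cm³.

2.6 g/cm³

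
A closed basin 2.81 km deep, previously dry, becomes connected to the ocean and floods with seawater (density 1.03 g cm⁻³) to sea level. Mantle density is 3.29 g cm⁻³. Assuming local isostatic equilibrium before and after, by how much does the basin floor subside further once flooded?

After flooding the water column is d + s deep. Its weight must equal the weight of mantle displaced by the extra subsidence s: (d + s) ρ_w = s ρ_m.
s = d ρ_w / (ρ_m − ρ_w) = 2.81 km × 1.03/(3.29 − 1.03) = 1.28 km.

1.28 km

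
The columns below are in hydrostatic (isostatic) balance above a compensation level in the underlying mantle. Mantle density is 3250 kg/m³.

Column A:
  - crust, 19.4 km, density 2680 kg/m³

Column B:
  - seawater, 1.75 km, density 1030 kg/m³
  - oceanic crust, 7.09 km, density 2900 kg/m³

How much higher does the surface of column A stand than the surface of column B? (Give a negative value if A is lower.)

1.44 km

For any compensation level in the mantle, the mantle terms cancel and isostasy reduces to e = (Σt_A − Σt_B) − (Σ(ρt)_A − Σ(ρt)_B) / ρ_m.
Σt_A = 19.4 km; Σt_B = 8.84 km; Σ(ρt)_A = 51992; Σ(ρt)_B = 22363.5 (in km·kg/m³).
e = (19.4 − 8.84) − (51992 − 22363.5) / 3250 = 1.44 km.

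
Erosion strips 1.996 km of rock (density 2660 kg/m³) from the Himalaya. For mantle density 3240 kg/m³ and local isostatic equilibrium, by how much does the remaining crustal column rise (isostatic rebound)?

1.64 km

Unloading: uplift u = e ρ_c/ρ_m = 1.996 km × 2660/3240 = 1.64 km.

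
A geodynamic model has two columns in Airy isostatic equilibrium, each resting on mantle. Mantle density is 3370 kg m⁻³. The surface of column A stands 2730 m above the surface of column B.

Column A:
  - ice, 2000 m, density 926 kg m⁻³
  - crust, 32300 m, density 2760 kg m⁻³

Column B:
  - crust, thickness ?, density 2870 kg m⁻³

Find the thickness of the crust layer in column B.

Take the compensation level at the base of the deeper column (depth z_c below the surface of column A) and equate Σ ρ_i t_i down to z_c; mantle fills any gap and the z_c terms cancel.
Column A: 2000×926 + 32300×2760 + (z_c − 34300)×3370
Column B: 2730×0 + x×2870 + (z_c − 2730 − 0 − x)×3370
The z_c×3370 term appears on both sides and cancels. Collect the known terms of each column as K = Σ(ρt)_known − 3370 × (depth of known layers): K_A = 91000000 − 3370×34300 = −24591000; K_B = 0 − 3370×(2730 + 0) = −9200100.
Balance: K_A = K_B − x×(3370 − 2870), so x = (K_B − K_A)/(3370 − 2870) = 15390900/500 = 30800 m.

30800 m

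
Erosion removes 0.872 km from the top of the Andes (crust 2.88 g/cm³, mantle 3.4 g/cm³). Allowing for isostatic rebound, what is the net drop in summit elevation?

0.133 km

Rebound u = e ρ_c/ρ_m = 0.872 km × 2.88/3.4 = 0.7386 km.
Net surface drop = e − u = 0.872 km − 0.7386 km = e (ρ_m − ρ_c)/ρ_m = 0.133 km.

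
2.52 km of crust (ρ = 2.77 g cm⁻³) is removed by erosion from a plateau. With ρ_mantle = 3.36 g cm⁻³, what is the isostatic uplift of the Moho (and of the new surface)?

2.08 km

Unloading: uplift u = e ρ_c/ρ_m = 2.52 km × 2.77/3.36 = 2.08 km.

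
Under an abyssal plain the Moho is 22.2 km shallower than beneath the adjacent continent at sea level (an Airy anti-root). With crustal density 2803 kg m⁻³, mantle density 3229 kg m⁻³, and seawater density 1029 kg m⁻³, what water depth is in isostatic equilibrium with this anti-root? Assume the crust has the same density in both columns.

5.33 km

Replacing a thickness d of crust by seawater at the top must be balanced by replacing crust with mantle at the base: d (ρ_c − ρ_w) = a (ρ_m − ρ_c).
d = a (ρ_m − ρ_c)/(ρ_c − ρ_w) = 22.2 km × 426/1774 = 5.33 km.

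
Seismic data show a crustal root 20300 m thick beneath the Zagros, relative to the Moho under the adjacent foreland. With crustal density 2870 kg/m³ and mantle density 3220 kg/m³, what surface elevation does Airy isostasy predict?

By Archimedes' principle applied to the lithosphere: ρ_c h = (ρ_m − ρ_c) r.
h = r (ρ_m − ρ_c) / ρ_c = 20300 m × (3220 − 2870) / 2870 = 2480 m.

2480 m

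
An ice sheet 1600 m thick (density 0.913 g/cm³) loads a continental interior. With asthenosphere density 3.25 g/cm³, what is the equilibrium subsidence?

449 m

Balancing pressure at the compensation depth: the ice load ρ_ice t is balanced by mantle displaced below, ρ_m s.
s = t ρ_ice / ρ_m = 1600 m × 0.913/3.25 = 449 m.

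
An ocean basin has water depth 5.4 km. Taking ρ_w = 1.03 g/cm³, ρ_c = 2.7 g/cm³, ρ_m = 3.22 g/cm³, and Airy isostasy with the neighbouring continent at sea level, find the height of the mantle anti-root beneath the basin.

Isostatic balance requires: replacing crust with seawater at the top is compensated by replacing crust with mantle at the base: d (ρ_c − ρ_w) = a (ρ_m − ρ_c).
a = d (ρ_c − ρ_w)/(ρ_m − ρ_c) = 5.4 km × 1.67/0.52 = 17.3 km.

17.3 km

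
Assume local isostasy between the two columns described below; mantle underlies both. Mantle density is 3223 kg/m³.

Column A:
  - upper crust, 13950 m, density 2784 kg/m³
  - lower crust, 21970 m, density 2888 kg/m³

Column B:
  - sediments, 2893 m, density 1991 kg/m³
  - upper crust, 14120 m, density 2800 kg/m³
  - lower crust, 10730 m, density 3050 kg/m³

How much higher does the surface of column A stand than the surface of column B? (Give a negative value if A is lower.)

649 m

For any compensation level in the mantle, the mantle terms cancel and isostasy reduces to e = (Σt_A − Σt_B) − (Σ(ρt)_A − Σ(ρt)_B) / ρ_m.
Σt_A = 35920 m; Σt_B = 27743 m; Σ(ρt)_A = 102286160; Σ(ρt)_B = 78022463 (in m·kg/m³).
e = (35920 − 27743) − (102286160 − 78022463) / 3223 = 649 m.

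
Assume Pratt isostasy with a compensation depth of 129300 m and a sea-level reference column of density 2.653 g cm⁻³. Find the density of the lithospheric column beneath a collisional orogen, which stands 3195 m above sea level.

2.59 g cm⁻³

Pratt balance: ρ_ref D = ρ (D + h).
ρ = ρ_ref D/(D + h) = 2.653 × 129300 m/(129300 m + 3195 m) = 2.59 g cm⁻³.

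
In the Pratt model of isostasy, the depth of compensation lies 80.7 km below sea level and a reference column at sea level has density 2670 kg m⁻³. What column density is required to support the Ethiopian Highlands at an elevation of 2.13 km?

2600 kg m⁻³

Pratt balance: ρ_ref D = ρ (D + h).
ρ = ρ_ref D/(D + h) = 2670 × 80.7 km/(80.7 km + 2.13 km) = 2600 kg m⁻³.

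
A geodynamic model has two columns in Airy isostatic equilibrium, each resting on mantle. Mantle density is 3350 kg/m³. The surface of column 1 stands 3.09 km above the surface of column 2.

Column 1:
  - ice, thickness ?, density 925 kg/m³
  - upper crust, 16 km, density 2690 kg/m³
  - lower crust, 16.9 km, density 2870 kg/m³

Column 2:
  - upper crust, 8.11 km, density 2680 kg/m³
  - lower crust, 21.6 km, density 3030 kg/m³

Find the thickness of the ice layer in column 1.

Take the compensation level at the base of the deeper column (depth z_c below the surface of column 1) and equate Σ ρ_i t_i down to z_c; mantle fills any gap and the z_c terms cancel.
Column 1: x×925 + 16×2690 + 16.9×2870 + (z_c − 32.9 − x)×3350
Column 2: 3.09×0 + 8.11×2680 + 21.6×3030 + (z_c − 3.09 − 29.71)×3350
The z_c×3350 term appears on both sides and cancels. Collect the known terms of each column as K = Σ(ρt)_known − 3350 × (depth of known layers): K_1 = 91543 − 3350×32.9 = −18672; K_2 = 87182.8 − 3350×(3.09 + 29.71) = −22697.2.
Balance: K_1 − x×(3350 − 925) = K_2, so x = (K_1 − K_2)/(3350 − 925) = 4025.2/2425 = 1.66 km.

1.66 km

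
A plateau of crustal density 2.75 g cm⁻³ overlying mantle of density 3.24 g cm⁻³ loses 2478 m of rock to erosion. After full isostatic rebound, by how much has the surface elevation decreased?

375 m

Rebound u = e ρ_c/ρ_m = 2478 m × 2.75/3.24 = 2103 m.
Net surface drop = e − u = 2478 m − 2103 m = e (ρ_m − ρ_c)/ρ_m = 375 m.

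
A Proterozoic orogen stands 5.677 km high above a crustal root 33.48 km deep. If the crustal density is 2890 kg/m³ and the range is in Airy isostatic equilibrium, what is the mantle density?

3380 kg/m³

Airy balance: ρ_c h = (ρ_m − ρ_c) r → ρ_m = ρ_c (1 + h/r).
ρ_m = 2890 × (1 + 5.677 km/33.48 km) = 3380 kg/m³.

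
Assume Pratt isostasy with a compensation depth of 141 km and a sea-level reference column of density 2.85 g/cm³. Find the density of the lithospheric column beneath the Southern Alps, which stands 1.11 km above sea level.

2.83 g/cm³

Pratt balance: ρ_ref D = ρ (D + h).
ρ = ρ_ref D/(D + h) = 2.85 × 141 km/(141 km + 1.11 km) = 2.83 g/cm³.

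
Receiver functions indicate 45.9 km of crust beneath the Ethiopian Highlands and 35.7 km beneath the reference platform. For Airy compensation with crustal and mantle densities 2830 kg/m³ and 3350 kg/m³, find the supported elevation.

Excess crust Δ = 45.9 km − 35.7 km = 10.2 km, split between elevation h and root r with h + r = Δ.
Airy balance ρ_c h = (ρ_m − ρ_c) r gives r = h ρ_c/(ρ_m − ρ_c), so h (1 + ρ_c/(ρ_m − ρ_c)) = Δ, i.e. h = Δ (ρ_m − ρ_c)/ρ_m.
h = 10.2 km × 520/3350 = 1.58 km.

1.58 km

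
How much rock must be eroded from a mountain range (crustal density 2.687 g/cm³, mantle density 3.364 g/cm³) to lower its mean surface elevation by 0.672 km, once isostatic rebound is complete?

Net drop Δ = e − u = e − e ρ_c/ρ_m = e (ρ_m − ρ_c)/ρ_m.
e = Δ ρ_m/(ρ_m − ρ_c) = 0.672 km × 3.364/0.677 = 3.34 km.

3.34 km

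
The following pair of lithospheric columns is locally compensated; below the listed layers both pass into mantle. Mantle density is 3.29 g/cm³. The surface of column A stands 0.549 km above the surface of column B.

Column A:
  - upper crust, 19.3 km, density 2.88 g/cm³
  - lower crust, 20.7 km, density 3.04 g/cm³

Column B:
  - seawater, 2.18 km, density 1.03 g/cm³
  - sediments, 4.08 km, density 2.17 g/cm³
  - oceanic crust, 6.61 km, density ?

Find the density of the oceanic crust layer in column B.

3.02 g/cm³

Take the compensation level at the base of the deeper column (depth z_c below the surface of column A) and equate Σ ρ_i t_i down to z_c; mantle fills any gap and the z_c terms cancel.
Column A: 19.3×2.88 + 20.7×3.04 + (z_c − 40)×3.29
Column B: 0.549×0 + 2.18×1.03 + 4.08×2.17 + 6.61×ρ + (z_c − 0.549 − 12.87)×3.29
The z_c×3.29 term appears on both sides and cancels. Collect the known terms of each column as K = Σ(ρt)_known − 3.29 × (depth of known layers): K_A = 118.512 − 3.29×40 = −13.088; K_B = 11.099 − 3.29×(0.549 + 12.87) = −33.04951.
Balance: K_A = K_B + 6.61×ρ, so ρ = (K_A − K_B)/6.61 = 19.9615/6.61 = 3.02 g/cm³.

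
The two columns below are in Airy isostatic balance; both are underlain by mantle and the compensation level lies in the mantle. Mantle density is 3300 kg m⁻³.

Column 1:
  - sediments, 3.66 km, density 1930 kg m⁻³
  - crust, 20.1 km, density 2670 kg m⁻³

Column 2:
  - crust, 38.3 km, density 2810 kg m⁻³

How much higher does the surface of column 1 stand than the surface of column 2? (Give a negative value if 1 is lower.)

For any compensation level in the mantle, the mantle terms cancel and isostasy reduces to e = (Σt_1 − Σt_2) − (Σ(ρt)_1 − Σ(ρt)_2) / ρ_m.
Σt_1 = 23.76 km; Σt_2 = 38.3 km; Σ(ρt)_1 = 60730.8; Σ(ρt)_2 = 107623 (in km·kg m⁻³).
e = (23.76 − 38.3) − (60730.8 − 107623) / 3300 = −0.33 km.

−0.33 km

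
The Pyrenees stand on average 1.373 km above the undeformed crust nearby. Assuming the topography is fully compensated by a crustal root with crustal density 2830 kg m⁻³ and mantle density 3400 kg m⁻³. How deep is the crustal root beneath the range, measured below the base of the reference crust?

Equating mass per unit area of the two columns: the weight of the topography is balanced by the buoyancy of the root, ρ_c h = (ρ_m − ρ_c) r.
r = h · ρ_c / (ρ_m − ρ_c) = 1.373 km × 2830 / (3400 − 2830) = 6.82 km.

6.82 km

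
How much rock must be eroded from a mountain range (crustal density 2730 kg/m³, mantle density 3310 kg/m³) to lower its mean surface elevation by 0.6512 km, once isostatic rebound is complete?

Net drop Δ = e − u = e − e ρ_c/ρ_m = e (ρ_m − ρ_c)/ρ_m.
e = Δ ρ_m/(ρ_m − ρ_c) = 0.6512 km × 3310/580 = 3.72 km.

3.72 km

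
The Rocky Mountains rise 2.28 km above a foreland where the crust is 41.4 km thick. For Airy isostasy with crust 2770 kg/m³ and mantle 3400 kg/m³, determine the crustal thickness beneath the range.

53.7 km

Root depth r = h ρ_c / (ρ_m − ρ_c) = 2.28 km × 2770 / 630 = 10.02 km.
Total thickness = T + h + r = 41.4 km + 2.28 km + 10.02 km = 53.7 km.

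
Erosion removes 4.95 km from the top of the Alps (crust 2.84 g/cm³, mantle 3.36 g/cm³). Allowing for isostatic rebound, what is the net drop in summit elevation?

0.766 km

Rebound u = e ρ_c/ρ_m = 4.95 km × 2.84/3.36 = 4.184 km.
Net surface drop = e − u = 4.95 km − 4.184 km = e (ρ_m − ρ_c)/ρ_m = 0.766 km.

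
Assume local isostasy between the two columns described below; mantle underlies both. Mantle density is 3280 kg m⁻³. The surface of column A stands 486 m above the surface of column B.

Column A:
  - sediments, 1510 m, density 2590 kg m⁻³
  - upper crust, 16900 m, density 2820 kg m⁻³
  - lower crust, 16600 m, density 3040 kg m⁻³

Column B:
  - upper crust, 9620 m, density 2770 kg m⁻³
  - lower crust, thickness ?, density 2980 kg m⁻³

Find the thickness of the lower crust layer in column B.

21000 m

Take the compensation level at the base of the deeper column (depth z_c below the surface of column A) and equate Σ ρ_i t_i down to z_c; mantle fills any gap and the z_c terms cancel.
Column A: 1510×2590 + 16900×2820 + 16600×3040 + (z_c − 35010)×3280
Column B: 486×0 + 9620×2770 + x×2980 + (z_c − 486 − 9620 − x)×3280
The z_c×3280 term appears on both sides and cancels. Collect the known terms of each column as K = Σ(ρt)_known − 3280 × (depth of known layers): K_A = 102032900 − 3280×35010 = −12799900; K_B = 26647400 − 3280×(486 + 9620) = −6500280.
Balance: K_A = K_B − x×(3280 − 2980), so x = (K_B − K_A)/(3280 − 2980) = 6299620/300 = 21000 m.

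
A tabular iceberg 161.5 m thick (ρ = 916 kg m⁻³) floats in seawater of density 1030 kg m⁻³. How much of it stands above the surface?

Floating equilibrium: submerged depth d = t ρ_obj/ρ_fluid = 161.5 m × 916/1030 = 143.6 m.
Freeboard = t − d = 161.5 m − 143.6 m = 17.9 m.

17.9 m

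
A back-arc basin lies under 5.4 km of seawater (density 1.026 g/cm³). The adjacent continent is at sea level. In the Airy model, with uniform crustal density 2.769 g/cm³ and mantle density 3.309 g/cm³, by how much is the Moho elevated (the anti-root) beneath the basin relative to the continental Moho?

Isostatic balance requires: replacing crust with seawater at the top is compensated by replacing crust with mantle at the base: d (ρ_c − ρ_w) = a (ρ_m − ρ_c).
a = d (ρ_c − ρ_w)/(ρ_m − ρ_c) = 5.4 km × 1.743/0.54 = 17.4 km.

17.4 km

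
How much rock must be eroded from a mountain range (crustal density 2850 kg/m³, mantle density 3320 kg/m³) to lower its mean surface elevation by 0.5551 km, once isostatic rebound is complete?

Net drop Δ = e − u = e − e ρ_c/ρ_m = e (ρ_m − ρ_c)/ρ_m.
e = Δ ρ_m/(ρ_m − ρ_c) = 0.5551 km × 3320/470 = 3.92 km.

3.92 km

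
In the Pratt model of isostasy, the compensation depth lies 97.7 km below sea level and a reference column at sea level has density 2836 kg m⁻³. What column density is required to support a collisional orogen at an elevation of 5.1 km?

2700 kg m⁻³

Pratt balance: ρ_ref D = ρ (D + h).
ρ = ρ_ref D/(D + h) = 2836 × 97.7 km/(97.7 km + 5.1 km) = 2700 kg m⁻³.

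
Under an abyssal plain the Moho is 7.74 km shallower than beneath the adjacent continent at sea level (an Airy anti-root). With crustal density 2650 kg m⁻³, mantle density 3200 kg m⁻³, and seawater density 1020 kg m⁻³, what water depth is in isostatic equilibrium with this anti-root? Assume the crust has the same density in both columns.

Replacing a thickness d of crust by seawater at the top must be balanced by replacing crust with mantle at the base: d (ρ_c − ρ_w) = a (ρ_m − ρ_c).
d = a (ρ_m − ρ_c)/(ρ_c − ρ_w) = 7.74 km × 550/1630 = 2.61 km.

2.61 km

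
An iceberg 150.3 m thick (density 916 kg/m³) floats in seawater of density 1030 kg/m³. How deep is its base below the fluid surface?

134 m

Draft d = t ρ_obj/ρ_fluid = 150.3 m × 916/1030 = 134 m.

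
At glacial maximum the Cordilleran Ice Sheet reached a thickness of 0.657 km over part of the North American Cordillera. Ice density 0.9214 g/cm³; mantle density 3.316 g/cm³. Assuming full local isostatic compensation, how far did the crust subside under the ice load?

By Archimedes' principle applied to the lithosphere: the ice load ρ_ice t is balanced by mantle displaced below, ρ_m s.
s = t ρ_ice / ρ_m = 0.657 km × 0.9214/3.316 = 0.183 km.

0.183 km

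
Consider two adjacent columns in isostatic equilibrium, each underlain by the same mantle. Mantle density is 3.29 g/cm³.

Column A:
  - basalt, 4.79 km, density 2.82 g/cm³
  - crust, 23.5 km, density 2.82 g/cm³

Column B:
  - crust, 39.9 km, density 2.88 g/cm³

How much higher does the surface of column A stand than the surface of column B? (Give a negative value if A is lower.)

For any compensation level in the mantle, the mantle terms cancel and isostasy reduces to e = (Σt_A − Σt_B) − (Σ(ρt)_A − Σ(ρt)_B) / ρ_m.
Σt_A = 28.29 km; Σt_B = 39.9 km; Σ(ρt)_A = 79.7778; Σ(ρt)_B = 114.912 (in km·g/cm³).
e = (28.29 − 39.9) − (79.7778 − 114.912) / 3.29 = −0.931 km.

−0.931 km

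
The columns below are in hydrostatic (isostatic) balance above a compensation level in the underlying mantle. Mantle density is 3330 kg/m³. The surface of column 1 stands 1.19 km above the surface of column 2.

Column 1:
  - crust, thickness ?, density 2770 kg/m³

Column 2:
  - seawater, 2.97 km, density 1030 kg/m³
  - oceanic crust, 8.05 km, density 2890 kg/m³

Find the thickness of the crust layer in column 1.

Take the compensation level at the base of the deeper column (depth z_c below the surface of column 1) and equate Σ ρ_i t_i down to z_c; mantle fills any gap and the z_c terms cancel.
Column 1: x×2770 + (z_c − 0 − x)×3330
Column 2: 1.19×0 + 2.97×1030 + 8.05×2890 + (z_c − 1.19 − 11.02)×3330
The z_c×3330 term appears on both sides and cancels. Collect the known terms of each column as K = Σ(ρt)_known − 3330 × (depth of known layers): K_1 = 0 − 3330×0 = 0; K_2 = 26323.6 − 3330×(1.19 + 11.02) = −14335.7.
Balance: K_1 − x×(3330 − 2770) = K_2, so x = (K_1 − K_2)/(3330 − 2770) = 14335.7/560 = 25.6 km.

25.6 km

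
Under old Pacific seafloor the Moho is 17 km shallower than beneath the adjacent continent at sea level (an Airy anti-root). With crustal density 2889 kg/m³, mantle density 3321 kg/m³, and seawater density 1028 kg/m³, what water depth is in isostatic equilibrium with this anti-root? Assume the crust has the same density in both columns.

3.95 km

Replacing a thickness d of crust by seawater at the top must be balanced by replacing crust with mantle at the base: d (ρ_c − ρ_w) = a (ρ_m − ρ_c).
d = a (ρ_m − ρ_c)/(ρ_c − ρ_w) = 17 km × 432/1861 = 3.95 km.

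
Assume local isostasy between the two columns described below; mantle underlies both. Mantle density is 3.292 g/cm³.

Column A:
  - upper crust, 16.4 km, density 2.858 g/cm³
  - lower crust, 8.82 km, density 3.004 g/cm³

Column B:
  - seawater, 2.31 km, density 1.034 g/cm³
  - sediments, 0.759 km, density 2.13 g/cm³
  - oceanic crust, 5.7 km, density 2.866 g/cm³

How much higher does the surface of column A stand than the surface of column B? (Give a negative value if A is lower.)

For any compensation level in the mantle, the mantle terms cancel and isostasy reduces to e = (Σt_A − Σt_B) − (Σ(ρt)_A − Σ(ρt)_B) / ρ_m.
Σt_A = 25.22 km; Σt_B = 8.769 km; Σ(ρt)_A = 73.36648; Σ(ρt)_B = 20.34141 (in km·g/cm³).
e = (25.22 − 8.769) − (73.36648 − 20.34141) / 3.292 = 0.344 km.

0.344 km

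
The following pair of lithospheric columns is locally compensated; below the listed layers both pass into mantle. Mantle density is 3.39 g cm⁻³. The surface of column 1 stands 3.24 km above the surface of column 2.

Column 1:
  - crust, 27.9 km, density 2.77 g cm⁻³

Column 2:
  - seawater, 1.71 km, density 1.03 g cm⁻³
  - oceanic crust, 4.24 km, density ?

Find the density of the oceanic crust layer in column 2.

2.85 g cm⁻³

Take the compensation level at the base of the deeper column (depth z_c below the surface of column 1) and equate Σ ρ_i t_i down to z_c; mantle fills any gap and the z_c terms cancel.
Column 1: 27.9×2.77 + (z_c − 27.9)×3.39
Column 2: 3.24×0 + 1.71×1.03 + 4.24×ρ + (z_c − 3.24 − 5.95)×3.39
The z_c×3.39 term appears on both sides and cancels. Collect the known terms of each column as K = Σ(ρt)_known − 3.39 × (depth of known layers): K_1 = 77.283 − 3.39×27.9 = −17.298; K_2 = 1.7613 − 3.39×(3.24 + 5.95) = −29.3928.
Balance: K_1 = K_2 + 4.24×ρ, so ρ = (K_1 − K_2)/4.24 = 12.0948/4.24 = 2.85 g cm⁻³.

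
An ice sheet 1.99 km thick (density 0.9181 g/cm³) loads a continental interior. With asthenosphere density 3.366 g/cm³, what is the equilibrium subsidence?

0.543 km

For local isostatic compensation: the ice load ρ_ice t is balanced by mantle displaced below, ρ_m s.
s = t ρ_ice / ρ_m = 1.99 km × 0.9181/3.366 = 0.543 km.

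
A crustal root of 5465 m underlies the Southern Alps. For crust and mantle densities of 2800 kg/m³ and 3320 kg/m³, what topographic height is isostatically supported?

1010 m

By Archimedes' principle applied to the lithosphere: ρ_c h = (ρ_m − ρ_c) r.
h = r (ρ_m − ρ_c) / ρ_c = 5465 m × (3320 − 2800) / 2800 = 1010 m.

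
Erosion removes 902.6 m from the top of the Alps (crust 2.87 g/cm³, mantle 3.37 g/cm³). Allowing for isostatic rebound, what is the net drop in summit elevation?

134 m

Rebound u = e ρ_c/ρ_m = 902.6 m × 2.87/3.37 = 768.7 m.
Net surface drop = e − u = 902.6 m − 768.7 m = e (ρ_m − ρ_c)/ρ_m = 134 m.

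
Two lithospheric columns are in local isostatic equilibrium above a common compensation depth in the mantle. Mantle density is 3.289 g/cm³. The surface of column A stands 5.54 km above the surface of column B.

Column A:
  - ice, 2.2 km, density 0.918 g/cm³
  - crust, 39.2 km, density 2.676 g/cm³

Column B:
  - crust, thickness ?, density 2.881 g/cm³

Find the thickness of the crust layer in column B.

27 km

Take the compensation level at the base of the deeper column (depth z_c below the surface of column A) and equate Σ ρ_i t_i down to z_c; mantle fills any gap and the z_c terms cancel.
Column A: 2.2×0.918 + 39.2×2.676 + (z_c − 41.4)×3.289
Column B: 5.54×0 + x×2.881 + (z_c − 5.54 − 0 − x)×3.289
The z_c×3.289 term appears on both sides and cancels. Collect the known terms of each column as K = Σ(ρt)_known − 3.289 × (depth of known layers): K_A = 106.9188 − 3.289×41.4 = −29.2458; K_B = 0 − 3.289×(5.54 + 0) = −18.22106.
Balance: K_A = K_B − x×(3.289 − 2.881), so x = (K_B − K_A)/(3.289 − 2.881) = 11.0247/0.408 = 27 km.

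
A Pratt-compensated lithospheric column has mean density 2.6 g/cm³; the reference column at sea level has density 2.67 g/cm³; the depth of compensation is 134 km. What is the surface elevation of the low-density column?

3.61 km

ρ_ref D = ρ (D + h) → h = D (ρ_ref − ρ)/ρ.
h = 134 km × (2.67 − 2.6)/2.6 = 3.61 km.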